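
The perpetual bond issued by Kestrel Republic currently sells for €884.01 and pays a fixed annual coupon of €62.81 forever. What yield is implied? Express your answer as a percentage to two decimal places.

7.11%

P = C/r ⇒ r = C/P = €62.81/€884.01 = 0.071051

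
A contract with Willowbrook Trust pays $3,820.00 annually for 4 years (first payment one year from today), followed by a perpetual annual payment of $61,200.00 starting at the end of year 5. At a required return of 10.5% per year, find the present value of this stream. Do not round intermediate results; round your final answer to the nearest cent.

PV of 4-year annuity: $3,820.00 × [1 − (1+0.105)^−4] / 0.105 = 11978.97885
Perpetuity value at year 4: $61,200.00 / 0.105 = 582857.14286
PV of perpetuity: 582857.14286 / (1+0.105)^4 = 390942.61264
Total PV = 11978.97885 + 390942.61264 = 402921.59148

$402921.59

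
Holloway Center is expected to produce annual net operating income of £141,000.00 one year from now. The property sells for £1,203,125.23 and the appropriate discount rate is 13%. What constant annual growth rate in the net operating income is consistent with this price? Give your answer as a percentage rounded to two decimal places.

1.28%

P = D₁/(r−g) ⇒ g = r − D₁/P = 0.13 − £141,000.00/£1,203,125.23 = 0.012805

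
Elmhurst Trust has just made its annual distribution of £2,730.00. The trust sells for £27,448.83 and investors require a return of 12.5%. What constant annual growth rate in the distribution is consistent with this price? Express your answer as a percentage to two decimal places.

2.32%

P = D₀(1+g)/(r−g) ⇒ P(r−g) = D₀(1+g) ⇒ g(P+D₀) = P·r − D₀
g = (P·r − D₀)/(P + D₀) = (£27,448.83×0.125 − £2,730.00) / (£27,448.83 + £2,730.00) = 0.023232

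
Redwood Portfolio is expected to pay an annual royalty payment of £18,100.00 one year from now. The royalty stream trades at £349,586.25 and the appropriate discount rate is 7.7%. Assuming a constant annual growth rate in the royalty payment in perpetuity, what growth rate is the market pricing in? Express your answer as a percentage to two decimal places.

2.52%

P = D₁/(r−g) ⇒ g = r − D₁/P = 0.077 − £18,100.00/£349,586.25 = 0.025225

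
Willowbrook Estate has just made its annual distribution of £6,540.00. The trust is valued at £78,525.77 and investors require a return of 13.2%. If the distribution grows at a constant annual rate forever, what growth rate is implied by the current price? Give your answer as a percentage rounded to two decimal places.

4.50%

P = D₀(1+g)/(r−g) ⇒ P(r−g) = D₀(1+g) ⇒ g(P+D₀) = P·r − D₀
g = (P·r − D₀)/(P + D₀) = (£78,525.77×0.132 − £6,540.00) / (£78,525.77 + £6,540.00) = 0.044970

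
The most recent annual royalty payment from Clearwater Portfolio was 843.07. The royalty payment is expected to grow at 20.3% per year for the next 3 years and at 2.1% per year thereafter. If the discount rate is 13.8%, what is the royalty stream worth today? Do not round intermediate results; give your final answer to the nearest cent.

11520.37

D_1 = 1014.21321
D_2 = 1220.09849
D_3 = 1467.77849
Terminal value at year 3: TV = D_3×(1+g_2)/(r−g_2) = 1498.60183/0.117 = 12808.56268
P_0 = D_1/(1+r)^1 + D_2/(1+r)^2 + D_3/(1+r)^3 + TV/(1+r)^3
    = 891.22426 + 942.12899 + 995.94128 + 8691.07728 = 11520.37181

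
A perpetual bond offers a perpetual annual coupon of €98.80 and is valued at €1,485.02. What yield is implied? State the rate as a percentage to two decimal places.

P = C/r ⇒ r = C/P = €98.80/€1,485.02 = 0.066531

6.65%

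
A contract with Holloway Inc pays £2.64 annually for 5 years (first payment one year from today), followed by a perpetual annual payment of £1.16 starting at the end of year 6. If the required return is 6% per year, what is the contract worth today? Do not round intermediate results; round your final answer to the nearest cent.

PV of 5-year annuity: £2.64 × [1 − (1+0.06)^−5] / 0.06 = 11.12064
Perpetuity value at year 5: £1.16 / 0.06 = 19.33333
PV of perpetuity: 19.33333 / (1+0.06)^5 = 14.44699
Total PV = 11.12064 + 14.44699 = 25.56763

£25.57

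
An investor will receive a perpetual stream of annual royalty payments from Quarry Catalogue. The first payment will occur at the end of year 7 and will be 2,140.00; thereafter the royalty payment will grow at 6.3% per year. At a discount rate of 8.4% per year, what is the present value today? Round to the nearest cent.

Value at end of year 6: C₁ / (r − g) = 2,140.00 / (0.084 − 0.063) = 101,904.7619
Discount to today: PV = 101,904.7619 / (1 + 0.084)^6 = 101,904.7619 / 1.622466 = 62,808.55

62808.55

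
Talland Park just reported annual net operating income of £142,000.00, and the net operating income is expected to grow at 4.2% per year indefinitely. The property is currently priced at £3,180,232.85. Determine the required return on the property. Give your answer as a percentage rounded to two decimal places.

8.85%

D₁ = £142,000.00 × 1.042 = £147,964.0000
P = D₁/(r − g) ⇒ r = D₁/P + g = £147,964.0000/£3,180,232.85 + 0.042 = 0.046526 + 0.042 = 0.088526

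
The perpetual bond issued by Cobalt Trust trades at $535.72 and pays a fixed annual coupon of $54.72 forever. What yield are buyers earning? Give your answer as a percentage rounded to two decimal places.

P = C/r ⇒ r = C/P = $54.72/$535.72 = 0.102143

10.21%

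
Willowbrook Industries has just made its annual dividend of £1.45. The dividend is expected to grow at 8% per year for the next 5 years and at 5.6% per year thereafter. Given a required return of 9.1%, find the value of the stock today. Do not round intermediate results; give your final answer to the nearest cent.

D_1 = 1.56600
D_2 = 1.69128
D_3 = 1.82658
D_4 = 1.97271
D_5 = 2.13053
Terminal value at year 5: TV = D_5×(1+g_2)/(r−g_2) = 2.24984/0.035 = 64.28100
P_0 = D_1/(1+r)^1 + D_2/(1+r)^2 + D_3/(1+r)^3 + D_4/(1+r)^4 + D_5/(1+r)^5 + TV/(1+r)^5
    = 1.43538 + 1.42091 + 1.40658 + 1.39240 + 1.37836 + 41.58713 = 48.62076

£48.62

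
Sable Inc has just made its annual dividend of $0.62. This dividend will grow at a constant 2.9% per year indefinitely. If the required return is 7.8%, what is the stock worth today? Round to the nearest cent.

$13.02

D₁ = D₀ × (1 + g) = $0.62 × 1.029 = $0.6380
Growing perpetuity: P = D₁ / (r − g) = $0.6380 / (0.078 − 0.029) = $13.02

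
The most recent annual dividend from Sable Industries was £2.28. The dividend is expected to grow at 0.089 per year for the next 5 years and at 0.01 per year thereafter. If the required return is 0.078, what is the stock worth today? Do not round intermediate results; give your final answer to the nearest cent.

£47.38

D_1 = 2.48292
D_2 = 2.70390
D_3 = 2.94455
D_4 = 3.20661
D_5 = 3.49200
Terminal value at year 5: TV = D_5×(1+g_2)/(r−g_2) = 3.52692/0.068 = 51.86647
P_0 = D_1/(1+r)^1 + D_2/(1+r)^2 + D_3/(1+r)^3 + D_4/(1+r)^4 + D_5/(1+r)^5 + TV/(1+r)^5
    = 2.30327 + 2.32677 + 2.35051 + 2.37450 + 2.39872 + 35.62812 = 47.38188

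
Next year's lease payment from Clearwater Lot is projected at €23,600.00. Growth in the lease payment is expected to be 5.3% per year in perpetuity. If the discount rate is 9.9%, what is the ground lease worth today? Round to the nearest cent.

Growing perpetuity: P = D₁ / (r − g) = €23,600.0000 / (0.099 − 0.053) = €513,043.48

€513043.48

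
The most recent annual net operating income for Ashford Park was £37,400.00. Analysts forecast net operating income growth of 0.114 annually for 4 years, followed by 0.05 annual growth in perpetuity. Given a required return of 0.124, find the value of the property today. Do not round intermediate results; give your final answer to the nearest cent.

D_1 = 41663.60000
D_2 = 46413.25040
D_3 = 51704.36095
D_4 = 57598.65809
Terminal value at year 4: TV = D_4×(1+g_2)/(r−g_2) = 60478.59100/0.074 = 817278.25673
P_0 = D_1/(1+r)^1 + D_2/(1+r)^2 + D_3/(1+r)^3 + D_4/(1+r)^4 + TV/(1+r)^4
    = 37067.25979 + 36737.47990 + 36410.63399 + 36086.69596 + 512040.95624 = 658343.02588

£658343.03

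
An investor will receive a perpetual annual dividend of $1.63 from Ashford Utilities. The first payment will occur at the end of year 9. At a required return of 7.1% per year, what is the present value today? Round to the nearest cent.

Value at end of year 8: C / r = $1.63 / 0.071 = $22.9577
Discount to today: PV = $22.9577 / (1 + 0.071)^8 = $22.9577 / 1.731075 = $13.26

$13.26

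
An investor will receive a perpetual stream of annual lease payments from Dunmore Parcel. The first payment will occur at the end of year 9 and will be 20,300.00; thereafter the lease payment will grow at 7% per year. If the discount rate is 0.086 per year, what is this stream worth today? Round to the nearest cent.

655748.72

Value at end of year 8: C₁ / (r − g) = 20,300.00 / (0.086 − 0.07) = 1,268,750.0000
Discount to today: PV = 1,268,750.0000 / (1 + 0.086)^8 = 1,268,750.0000 / 1.934811 = 655,748.72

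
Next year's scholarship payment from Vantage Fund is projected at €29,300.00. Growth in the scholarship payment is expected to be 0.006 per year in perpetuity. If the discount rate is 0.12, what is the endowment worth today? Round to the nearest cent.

Growing perpetuity: P = D₁ / (r − g) = €29,300.0000 / (0.12 − 0.006) = €257,017.54

€257017.54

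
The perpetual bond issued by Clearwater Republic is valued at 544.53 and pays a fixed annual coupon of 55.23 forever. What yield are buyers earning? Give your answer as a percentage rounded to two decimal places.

10.14%

P = C/r ⇒ r = C/P = 55.23/544.53 = 0.101427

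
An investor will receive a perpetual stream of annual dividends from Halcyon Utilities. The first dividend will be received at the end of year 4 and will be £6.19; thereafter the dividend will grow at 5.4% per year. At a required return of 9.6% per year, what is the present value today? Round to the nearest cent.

£111.95

Value at end of year 3: C₁ / (r − g) = £6.19 / (0.096 − 0.054) = £147.3810
Discount to today: PV = £147.3810 / (1 + 0.096)^3 = £147.3810 / 1.316533 = £111.95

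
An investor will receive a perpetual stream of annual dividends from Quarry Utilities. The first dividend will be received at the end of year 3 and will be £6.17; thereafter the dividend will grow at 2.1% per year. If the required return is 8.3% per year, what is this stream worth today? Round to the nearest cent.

Value at end of year 2: C₁ / (r − g) = £6.17 / (0.083 − 0.021) = £99.5161
Discount to today: PV = £99.5161 / (1 + 0.083)^2 = £99.5161 / 1.172889 = £84.85

£84.85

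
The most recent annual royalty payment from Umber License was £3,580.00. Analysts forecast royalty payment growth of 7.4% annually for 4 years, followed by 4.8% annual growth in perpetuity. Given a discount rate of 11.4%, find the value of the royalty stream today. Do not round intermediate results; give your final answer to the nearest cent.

D_1 = 3844.92000
D_2 = 4129.44408
D_3 = 4435.02294
D_4 = 4763.21464
Terminal value at year 4: TV = D_4×(1+g_2)/(r−g_2) = 4991.84894/0.066 = 75634.07488
P_0 = D_1/(1+r)^1 + D_2/(1+r)^2 + D_3/(1+r)^3 + D_4/(1+r)^4 + TV/(1+r)^4
    = 3451.45422 + 3327.52409 + 3208.04387 + 3092.85378 + 49110.76914 = 62190.64510

£62190.65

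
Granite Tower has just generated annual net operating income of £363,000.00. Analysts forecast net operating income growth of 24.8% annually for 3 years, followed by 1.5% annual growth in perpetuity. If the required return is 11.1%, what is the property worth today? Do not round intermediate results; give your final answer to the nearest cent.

D_1 = 453024.00000
D_2 = 565373.95200
D_3 = 705586.69210
Terminal value at year 3: TV = D_3×(1+g_2)/(r−g_2) = 716170.49248/0.096 = 7460109.29664
P_0 = D_1/(1+r)^1 + D_2/(1+r)^2 + D_3/(1+r)^3 + TV/(1+r)^3
    = 407762.37624 + 458044.50544 + 514527.04122 + 5440051.52951 = 6820385.45241

£6820385.45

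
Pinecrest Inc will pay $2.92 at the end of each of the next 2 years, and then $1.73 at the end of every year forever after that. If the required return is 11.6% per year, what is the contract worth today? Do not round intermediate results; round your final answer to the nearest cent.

$16.94

PV of 2-year annuity: $2.92 × [1 − (1+0.116)^−2] / 0.116 = 4.96101
Perpetuity value at year 2: $1.73 / 0.116 = 14.91379
PV of perpetuity: 14.91379 / (1+0.116)^2 = 11.97456
Total PV = 4.96101 + 11.97456 = 16.93557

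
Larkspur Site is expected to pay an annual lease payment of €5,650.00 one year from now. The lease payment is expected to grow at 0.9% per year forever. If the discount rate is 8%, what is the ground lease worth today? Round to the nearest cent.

Growing perpetuity: P = D₁ / (r − g) = €5,650.0000 / (0.08 − 0.009) = €79,577.46

€79577.46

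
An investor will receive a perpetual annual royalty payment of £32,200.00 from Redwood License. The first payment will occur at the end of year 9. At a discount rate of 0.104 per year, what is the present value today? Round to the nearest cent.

Value at end of year 8: C / r = £32,200.00 / 0.104 = £309,615.3846
Discount to today: PV = £309,615.3846 / (1 + 0.104)^8 = £309,615.3846 / 2.206747 = £140,303.97

£140303.97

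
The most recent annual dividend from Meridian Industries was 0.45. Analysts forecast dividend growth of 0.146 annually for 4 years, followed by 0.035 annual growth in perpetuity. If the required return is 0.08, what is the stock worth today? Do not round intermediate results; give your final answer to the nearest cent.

D_1 = 0.51570
D_2 = 0.59099
D_3 = 0.67728
D_4 = 0.77616
Terminal value at year 4: TV = D_4×(1+g_2)/(r−g_2) = 0.80333/0.045 = 17.85167
P_0 = D_1/(1+r)^1 + D_2/(1+r)^2 + D_3/(1+r)^3 + D_4/(1+r)^4 + TV/(1+r)^4
    = 0.47750 + 0.50668 + 0.53764 + 0.57050 + 13.12151 = 15.21383

15.21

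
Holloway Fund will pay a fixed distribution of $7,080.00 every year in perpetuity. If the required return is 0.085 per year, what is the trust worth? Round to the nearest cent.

Level perpetuity: PV = C / r = $7,080.00 / 0.085 = $83,294.12

$83294.12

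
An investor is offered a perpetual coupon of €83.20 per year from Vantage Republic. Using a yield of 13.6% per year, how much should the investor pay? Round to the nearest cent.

Level perpetuity: PV = C / r = €83.20 / 0.136 = €611.76

€611.76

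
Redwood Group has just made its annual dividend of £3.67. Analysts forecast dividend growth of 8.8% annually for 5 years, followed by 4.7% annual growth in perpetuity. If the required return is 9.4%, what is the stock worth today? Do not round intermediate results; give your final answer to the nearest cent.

D_1 = 3.99296
D_2 = 4.34434
D_3 = 4.72664
D_4 = 5.14259
D_5 = 5.59513
Terminal value at year 5: TV = D_5×(1+g_2)/(r−g_2) = 5.85811/0.047 = 124.64055
P_0 = D_1/(1+r)^1 + D_2/(1+r)^2 + D_3/(1+r)^3 + D_4/(1+r)^4 + D_5/(1+r)^5 + TV/(1+r)^5
    = 3.64987 + 3.62985 + 3.60995 + 3.59015 + 3.57046 + 79.53765 = 97.58793

£97.59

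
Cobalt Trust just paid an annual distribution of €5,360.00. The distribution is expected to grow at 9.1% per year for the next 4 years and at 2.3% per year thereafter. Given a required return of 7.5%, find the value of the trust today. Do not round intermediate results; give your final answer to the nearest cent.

D_1 = 5847.76000
D_2 = 6379.90616
D_3 = 6960.47762
D_4 = 7593.88108
Terminal value at year 4: TV = D_4×(1+g_2)/(r−g_2) = 7768.54035/0.052 = 149395.00671
P_0 = D_1/(1+r)^1 + D_2/(1+r)^2 + D_3/(1+r)^3 + D_4/(1+r)^4 + TV/(1+r)^4
    = 5439.77674 + 5520.74086 + 5602.91003 + 5686.30218 + 111867.06017 = 134116.78999

€134116.79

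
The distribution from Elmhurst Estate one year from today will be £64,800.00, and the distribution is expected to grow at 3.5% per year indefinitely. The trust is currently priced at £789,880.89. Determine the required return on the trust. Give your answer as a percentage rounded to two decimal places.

11.70%

P = D₁/(r − g) ⇒ r = D₁/P + g = £64,800.0000/£789,880.89 + 0.035 = 0.082038 + 0.035 = 0.117038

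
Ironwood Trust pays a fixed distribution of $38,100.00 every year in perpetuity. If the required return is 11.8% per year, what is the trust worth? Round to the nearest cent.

Level perpetuity: PV = C / r = $38,100.00 / 0.118 = $322,881.36

$322881.36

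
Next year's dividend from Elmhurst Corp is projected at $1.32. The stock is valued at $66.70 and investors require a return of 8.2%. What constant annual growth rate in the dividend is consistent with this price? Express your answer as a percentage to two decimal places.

6.22%

P = D₁/(r−g) ⇒ g = r − D₁/P = 0.082 − $1.32/$66.70 = 0.062210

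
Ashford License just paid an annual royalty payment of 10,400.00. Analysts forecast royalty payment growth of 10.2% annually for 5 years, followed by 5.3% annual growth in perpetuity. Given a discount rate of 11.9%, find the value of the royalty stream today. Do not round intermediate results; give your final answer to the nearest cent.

203378.00

D_1 = 11460.80000
D_2 = 12629.80160
D_3 = 13918.04136
D_4 = 15337.68158
D_5 = 16902.12510
Terminal value at year 5: TV = D_5×(1+g_2)/(r−g_2) = 17797.93773/0.066 = 269665.72324
P_0 = D_1/(1+r)^1 + D_2/(1+r)^2 + D_3/(1+r)^3 + D_4/(1+r)^4 + D_5/(1+r)^5 + TV/(1+r)^5
    = 10242.00179 + 10086.40390 + 9933.16989 + 9782.26382 + 9633.65034 + 153700.51224 = 203378.00198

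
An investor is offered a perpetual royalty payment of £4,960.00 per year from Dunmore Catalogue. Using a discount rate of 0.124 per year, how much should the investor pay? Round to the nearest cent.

£40000.00

Level perpetuity: PV = C / r = £4,960.00 / 0.124 = £40,000.00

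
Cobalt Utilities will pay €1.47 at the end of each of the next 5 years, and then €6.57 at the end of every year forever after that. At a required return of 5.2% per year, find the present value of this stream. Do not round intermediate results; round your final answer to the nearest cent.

PV of 5-year annuity: €1.47 × [1 − (1+0.052)^−5] / 0.052 = 6.32930
Perpetuity value at year 5: €6.57 / 0.052 = 126.34615
PV of perpetuity: 126.34615 / (1+0.052)^5 = 98.05807
Total PV = 6.32930 + 98.05807 = 104.38736

€104.39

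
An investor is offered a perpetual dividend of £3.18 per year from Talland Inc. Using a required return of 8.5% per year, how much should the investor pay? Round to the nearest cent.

£37.41

Level perpetuity: PV = C / r = £3.18 / 0.085 = £37.41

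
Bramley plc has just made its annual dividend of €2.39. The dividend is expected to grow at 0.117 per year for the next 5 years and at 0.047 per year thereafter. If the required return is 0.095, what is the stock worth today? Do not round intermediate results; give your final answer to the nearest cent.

€70.27

D_1 = 2.66963
D_2 = 2.98198
D_3 = 3.33087
D_4 = 3.72058
D_5 = 4.15589
Terminal value at year 5: TV = D_5×(1+g_2)/(r−g_2) = 4.35121/0.048 = 90.65029
P_0 = D_1/(1+r)^1 + D_2/(1+r)^2 + D_3/(1+r)^3 + D_4/(1+r)^4 + D_5/(1+r)^5 + TV/(1+r)^5
    = 2.43802 + 2.48700 + 2.53697 + 2.58794 + 2.63993 + 57.58357 = 70.27344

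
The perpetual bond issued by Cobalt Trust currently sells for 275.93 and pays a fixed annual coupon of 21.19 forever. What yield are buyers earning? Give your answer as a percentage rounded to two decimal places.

P = C/r ⇒ r = C/P = 21.19/275.93 = 0.076795

7.68%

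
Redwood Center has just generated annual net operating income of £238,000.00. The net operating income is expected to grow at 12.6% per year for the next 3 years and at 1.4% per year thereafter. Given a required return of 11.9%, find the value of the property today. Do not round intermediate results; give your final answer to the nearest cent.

£3064774.19

D_1 = 267988.00000
D_2 = 301754.48800
D_3 = 339775.55349
Terminal value at year 3: TV = D_3×(1+g_2)/(r−g_2) = 344532.41124/0.105 = 3281261.05940
P_0 = D_1/(1+r)^1 + D_2/(1+r)^2 + D_3/(1+r)^3 + TV/(1+r)^3
    = 239488.82931 + 240986.97212 + 242494.48669 + 2341803.90007 = 3064774.18820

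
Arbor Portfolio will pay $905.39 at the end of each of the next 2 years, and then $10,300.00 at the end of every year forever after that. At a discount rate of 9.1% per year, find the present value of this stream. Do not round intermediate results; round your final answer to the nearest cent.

$96683.04

PV of 2-year annuity: $905.39 × [1 − (1+0.091)^−2] / 0.091 = 1590.52399
Perpetuity value at year 2: $10,300.00 / 0.091 = 113186.81319
PV of perpetuity: 113186.81319 / (1+0.091)^2 = 95092.51445
Total PV = 1590.52399 + 95092.51445 = 96683.03844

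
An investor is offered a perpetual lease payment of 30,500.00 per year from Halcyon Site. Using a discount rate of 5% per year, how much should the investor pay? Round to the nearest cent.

Level perpetuity: PV = C / r = 30,500.00 / 0.05 = 610,000.00

610000.00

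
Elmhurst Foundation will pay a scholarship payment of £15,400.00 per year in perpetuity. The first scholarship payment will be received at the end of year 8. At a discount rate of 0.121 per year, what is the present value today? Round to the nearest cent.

£57213.18

Value at end of year 7: C / r = £15,400.00 / 0.121 = £127,272.7273
Discount to today: PV = £127,272.7273 / (1 + 0.121)^7 = £127,272.7273 / 2.224535 = £57,213.18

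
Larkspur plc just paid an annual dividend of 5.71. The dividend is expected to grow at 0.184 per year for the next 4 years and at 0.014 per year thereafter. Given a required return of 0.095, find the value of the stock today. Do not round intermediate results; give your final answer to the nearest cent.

D_1 = 6.76064
D_2 = 8.00460
D_3 = 9.47744
D_4 = 11.22129
Terminal value at year 4: TV = D_4×(1+g_2)/(r−g_2) = 11.37839/0.081 = 140.47397
P_0 = D_1/(1+r)^1 + D_2/(1+r)^2 + D_3/(1+r)^3 + D_4/(1+r)^4 + TV/(1+r)^4
    = 6.17410 + 6.67592 + 7.21853 + 7.80524 + 97.71008 = 125.58388

125.58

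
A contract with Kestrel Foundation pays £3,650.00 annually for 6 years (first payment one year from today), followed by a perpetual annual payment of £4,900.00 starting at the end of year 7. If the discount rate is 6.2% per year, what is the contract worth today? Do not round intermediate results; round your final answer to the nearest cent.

PV of 6-year annuity: £3,650.00 × [1 − (1+0.062)^−6] / 0.062 = 17836.00207
Perpetuity value at year 6: £4,900.00 / 0.062 = 79032.25806
PV of perpetuity: 79032.25806 / (1+0.062)^6 = 55088.03611
Total PV = 17836.00207 + 55088.03611 = 72924.03818

£72924.04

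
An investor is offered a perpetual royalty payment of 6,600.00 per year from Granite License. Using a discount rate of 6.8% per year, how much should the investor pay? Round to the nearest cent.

97058.82

Level perpetuity: PV = C / r = 6,600.00 / 0.068 = 97,058.82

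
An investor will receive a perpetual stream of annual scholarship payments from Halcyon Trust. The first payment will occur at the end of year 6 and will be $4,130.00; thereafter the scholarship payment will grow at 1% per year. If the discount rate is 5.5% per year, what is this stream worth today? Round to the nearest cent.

$70222.33

Value at end of year 5: C₁ / (r − g) = $4,130.00 / (0.055 − 0.01) = $91,777.7778
Discount to today: PV = $91,777.7778 / (1 + 0.055)^5 = $91,777.7778 / 1.306960 = $70,222.33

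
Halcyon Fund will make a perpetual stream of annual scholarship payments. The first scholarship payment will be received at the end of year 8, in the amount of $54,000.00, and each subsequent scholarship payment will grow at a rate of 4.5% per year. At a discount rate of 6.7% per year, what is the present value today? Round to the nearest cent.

$1558906.77

Value at end of year 7: C₁ / (r − g) = $54,000.00 / (0.067 − 0.045) = $2,454,545.4545
Discount to today: PV = $2,454,545.4545 / (1 + 0.067)^7 = $2,454,545.4545 / 1.574530 = $1,558,906.77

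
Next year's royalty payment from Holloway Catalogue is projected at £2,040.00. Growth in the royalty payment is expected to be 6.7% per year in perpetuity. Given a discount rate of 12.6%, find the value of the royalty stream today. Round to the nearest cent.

Growing perpetuity: P = D₁ / (r − g) = £2,040.0000 / (0.126 − 0.067) = £34,576.27

£34576.27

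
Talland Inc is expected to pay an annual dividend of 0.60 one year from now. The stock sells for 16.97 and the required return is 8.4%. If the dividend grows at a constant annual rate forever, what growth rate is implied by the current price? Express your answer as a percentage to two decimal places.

P = D₁/(r−g) ⇒ g = r − D₁/P = 0.084 − 0.60/16.97 = 0.048643

4.86%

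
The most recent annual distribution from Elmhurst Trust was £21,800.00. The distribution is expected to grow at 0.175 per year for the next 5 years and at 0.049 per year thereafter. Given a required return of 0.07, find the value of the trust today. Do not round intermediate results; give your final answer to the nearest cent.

D_1 = 25615.00000
D_2 = 30097.62500
D_3 = 35364.70937
D_4 = 41553.53352
D_5 = 48825.40188
Terminal value at year 5: TV = D_5×(1+g_2)/(r−g_2) = 51217.84657/0.021 = 2438945.07491
P_0 = D_1/(1+r)^1 + D_2/(1+r)^2 + D_3/(1+r)^3 + D_4/(1+r)^4 + D_5/(1+r)^5 + TV/(1+r)^5
    = 23939.25234 + 26288.43130 + 28868.13718 + 31700.99176 + 34811.83675 + 1738934.13093 = 1884542.78026

£1884542.78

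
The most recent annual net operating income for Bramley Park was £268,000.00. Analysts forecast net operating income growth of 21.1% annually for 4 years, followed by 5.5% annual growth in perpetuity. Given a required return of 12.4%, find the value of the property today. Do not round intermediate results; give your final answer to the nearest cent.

£6817528.41

D_1 = 324548.00000
D_2 = 393027.62800
D_3 = 475956.45751
D_4 = 576383.27004
Terminal value at year 4: TV = D_4×(1+g_2)/(r−g_2) = 608084.34989/0.069 = 8812816.66514
P_0 = D_1/(1+r)^1 + D_2/(1+r)^2 + D_3/(1+r)^3 + D_4/(1+r)^4 + TV/(1+r)^4
    = 288743.77224 + 311093.15675 + 335172.43134 + 361115.49319 + 5521403.55534 = 6817528.40885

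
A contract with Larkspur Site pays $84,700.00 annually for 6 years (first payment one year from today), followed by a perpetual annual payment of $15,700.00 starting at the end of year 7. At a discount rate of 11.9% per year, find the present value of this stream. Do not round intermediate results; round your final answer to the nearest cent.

$416425.15

PV of 6-year annuity: $84,700.00 × [1 − (1+0.119)^−6] / 0.119 = 349224.70642
Perpetuity value at year 6: $15,700.00 / 0.119 = 131932.77311
PV of perpetuity: 131932.77311 / (1+0.119)^6 = 67200.44854
Total PV = 349224.70642 + 67200.44854 = 416425.15496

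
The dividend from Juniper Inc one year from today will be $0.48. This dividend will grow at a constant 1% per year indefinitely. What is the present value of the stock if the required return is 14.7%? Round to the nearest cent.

Growing perpetuity: P = D₁ / (r − g) = $0.4800 / (0.147 − 0.01) = $3.50

$3.50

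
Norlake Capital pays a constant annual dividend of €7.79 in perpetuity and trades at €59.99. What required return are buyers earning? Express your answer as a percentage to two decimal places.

P = C/r ⇒ r = C/P = €7.79/€59.99 = 0.129855

12.99%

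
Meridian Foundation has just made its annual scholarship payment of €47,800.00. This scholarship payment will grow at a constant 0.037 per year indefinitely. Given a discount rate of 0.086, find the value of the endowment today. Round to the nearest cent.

D₁ = D₀ × (1 + g) = €47,800.00 × 1.037 = €49,568.6000
Growing perpetuity: P = D₁ / (r − g) = €49,568.6000 / (0.086 − 0.037) = €1,011,604.08

€1011604.08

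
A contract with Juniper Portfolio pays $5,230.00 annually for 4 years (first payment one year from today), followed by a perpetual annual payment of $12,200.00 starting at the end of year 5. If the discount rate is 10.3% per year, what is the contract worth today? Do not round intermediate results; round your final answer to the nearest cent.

$96495.36

PV of 4-year annuity: $5,230.00 × [1 − (1+0.103)^−4] / 0.103 = 16471.30481
Perpetuity value at year 4: $12,200.00 / 0.103 = 118446.60194
PV of perpetuity: 118446.60194 / (1+0.103)^4 = 80024.05535
Total PV = 16471.30481 + 80024.05535 = 96495.36016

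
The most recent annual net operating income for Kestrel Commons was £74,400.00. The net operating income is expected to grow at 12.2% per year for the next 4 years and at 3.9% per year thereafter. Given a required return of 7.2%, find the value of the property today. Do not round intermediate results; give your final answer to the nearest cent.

£3144996.86

D_1 = 83476.80000
D_2 = 93660.96960
D_3 = 105087.60789
D_4 = 117908.29605
Terminal value at year 4: TV = D_4×(1+g_2)/(r−g_2) = 122506.71960/0.033 = 3712324.83636
P_0 = D_1/(1+r)^1 + D_2/(1+r)^2 + D_3/(1+r)^3 + D_4/(1+r)^4 + TV/(1+r)^4
    = 77870.14925 + 81502.15248 + 85303.55885 + 89282.26962 + 2811038.73127 = 3144996.86148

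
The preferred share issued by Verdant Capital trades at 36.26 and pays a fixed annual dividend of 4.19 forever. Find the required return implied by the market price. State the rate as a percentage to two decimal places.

11.56%

P = C/r ⇒ r = C/P = 4.19/36.26 = 0.115554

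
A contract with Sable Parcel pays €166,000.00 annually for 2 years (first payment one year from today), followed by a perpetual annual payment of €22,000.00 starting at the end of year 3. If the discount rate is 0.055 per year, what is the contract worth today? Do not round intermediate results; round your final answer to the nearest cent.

€665870.04

PV of 2-year annuity: €166,000.00 × [1 − (1+0.055)^−2] / 0.055 = 306489.07257
Perpetuity value at year 2: €22,000.00 / 0.055 = 400000.00000
PV of perpetuity: 400000.00000 / (1+0.055)^2 = 359380.96629
Total PV = 306489.07257 + 359380.96629 = 665870.03886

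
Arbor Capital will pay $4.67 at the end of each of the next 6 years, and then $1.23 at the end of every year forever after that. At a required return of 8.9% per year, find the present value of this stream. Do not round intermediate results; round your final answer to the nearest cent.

$29.30

PV of 6-year annuity: $4.67 × [1 − (1+0.089)^−6] / 0.089 = 21.01185
Perpetuity value at year 6: $1.23 / 0.089 = 13.82022
PV of perpetuity: 13.82022 / (1+0.089)^6 = 8.28606
Total PV = 21.01185 + 8.28606 = 29.29790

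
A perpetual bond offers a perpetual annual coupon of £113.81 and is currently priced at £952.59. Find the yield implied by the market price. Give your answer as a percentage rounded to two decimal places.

P = C/r ⇒ r = C/P = £113.81/£952.59 = 0.119474

11.95%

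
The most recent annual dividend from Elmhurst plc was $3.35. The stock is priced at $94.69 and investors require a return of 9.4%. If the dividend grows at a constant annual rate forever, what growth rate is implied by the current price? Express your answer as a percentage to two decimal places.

P = D₀(1+g)/(r−g) ⇒ P(r−g) = D₀(1+g) ⇒ g(P+D₀) = P·r − D₀
g = (P·r − D₀)/(P + D₀) = ($94.69×0.094 − $3.35) / ($94.69 + $3.35) = 0.056618

5.66%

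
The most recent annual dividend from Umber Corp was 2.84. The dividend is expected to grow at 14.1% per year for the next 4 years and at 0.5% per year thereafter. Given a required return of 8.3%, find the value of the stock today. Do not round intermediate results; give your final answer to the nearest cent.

58.05

D_1 = 3.24044
D_2 = 3.69734
D_3 = 4.21867
D_4 = 4.81350
Terminal value at year 4: TV = D_4×(1+g_2)/(r−g_2) = 4.83757/0.078 = 62.02009
P_0 = D_1/(1+r)^1 + D_2/(1+r)^2 + D_3/(1+r)^3 + D_4/(1+r)^4 + TV/(1+r)^4
    = 2.99210 + 3.15234 + 3.32116 + 3.49903 + 45.08360 = 58.04822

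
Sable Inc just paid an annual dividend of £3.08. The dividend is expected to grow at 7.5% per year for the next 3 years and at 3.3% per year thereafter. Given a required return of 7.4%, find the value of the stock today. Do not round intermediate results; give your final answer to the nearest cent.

D_1 = 3.31100
D_2 = 3.55932
D_3 = 3.82627
Terminal value at year 3: TV = D_3×(1+g_2)/(r−g_2) = 3.95254/0.041 = 96.40345
P_0 = D_1/(1+r)^1 + D_2/(1+r)^2 + D_3/(1+r)^3 + TV/(1+r)^3
    = 3.08287 + 3.08574 + 3.08861 + 77.81794 = 87.07516

£87.08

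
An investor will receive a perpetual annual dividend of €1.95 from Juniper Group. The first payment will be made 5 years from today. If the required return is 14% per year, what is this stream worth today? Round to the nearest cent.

€8.25

Value at end of year 4: C / r = €1.95 / 0.14 = €13.9286
Discount to today: PV = €13.9286 / (1 + 0.14)^4 = €13.9286 / 1.688960 = €8.25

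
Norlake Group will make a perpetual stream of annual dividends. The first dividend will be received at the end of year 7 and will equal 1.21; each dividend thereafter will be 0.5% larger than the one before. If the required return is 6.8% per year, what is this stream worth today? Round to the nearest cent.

Value at end of year 6: C₁ / (r − g) = 1.21 / (0.068 − 0.005) = 19.2063
Discount to today: PV = 19.2063 / (1 + 0.068)^6 = 19.2063 / 1.483978 = 12.94

12.94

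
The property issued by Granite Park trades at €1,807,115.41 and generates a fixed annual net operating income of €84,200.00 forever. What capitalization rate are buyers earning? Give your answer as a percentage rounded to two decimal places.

4.66%

P = C/r ⇒ r = C/P = €84,200.00/€1,807,115.41 = 0.046594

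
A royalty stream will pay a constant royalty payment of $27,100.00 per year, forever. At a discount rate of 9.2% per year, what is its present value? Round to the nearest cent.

Level perpetuity: PV = C / r = $27,100.00 / 0.092 = $294,565.22

$294565.22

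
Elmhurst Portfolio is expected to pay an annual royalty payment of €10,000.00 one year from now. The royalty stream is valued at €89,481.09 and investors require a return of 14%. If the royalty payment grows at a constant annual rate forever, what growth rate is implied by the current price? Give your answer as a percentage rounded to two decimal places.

2.82%

P = D₁/(r−g) ⇒ g = r − D₁/P = 0.14 − €10,000.00/€89,481.09 = 0.028245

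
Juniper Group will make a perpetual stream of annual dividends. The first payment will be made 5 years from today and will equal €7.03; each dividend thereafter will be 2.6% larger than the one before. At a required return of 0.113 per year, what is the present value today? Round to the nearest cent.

Value at end of year 4: C₁ / (r − g) = €7.03 / (0.113 − 0.026) = €80.8046
Discount to today: PV = €80.8046 / (1 + 0.113)^4 = €80.8046 / 1.534549 = €52.66

€52.66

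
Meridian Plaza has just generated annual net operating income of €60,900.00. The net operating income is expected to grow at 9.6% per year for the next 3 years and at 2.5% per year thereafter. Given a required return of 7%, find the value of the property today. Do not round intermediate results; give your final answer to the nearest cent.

D_1 = 66746.40000
D_2 = 73154.05440
D_3 = 80176.84362
Terminal value at year 3: TV = D_3×(1+g_2)/(r−g_2) = 82181.26471/0.045 = 1826250.32695
P_0 = D_1/(1+r)^1 + D_2/(1+r)^2 + D_3/(1+r)^3 + TV/(1+r)^3
    = 62379.81308 + 63895.58424 + 65448.18722 + 1490764.26456 = 1682487.84912

€1682487.85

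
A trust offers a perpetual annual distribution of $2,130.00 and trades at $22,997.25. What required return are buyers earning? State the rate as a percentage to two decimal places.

P = C/r ⇒ r = C/P = $2,130.00/$22,997.25 = 0.092620

9.26%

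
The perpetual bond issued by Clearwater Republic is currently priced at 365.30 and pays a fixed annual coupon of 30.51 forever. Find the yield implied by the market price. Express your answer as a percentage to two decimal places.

P = C/r ⇒ r = C/P = 30.51/365.30 = 0.083520

8.35%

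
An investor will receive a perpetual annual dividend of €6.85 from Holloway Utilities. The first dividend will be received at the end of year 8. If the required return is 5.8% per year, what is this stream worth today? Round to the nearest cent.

€79.59

Value at end of year 7: C / r = €6.85 / 0.058 = €118.1034
Discount to today: PV = €118.1034 / (1 + 0.058)^7 = €118.1034 / 1.483883 = €79.59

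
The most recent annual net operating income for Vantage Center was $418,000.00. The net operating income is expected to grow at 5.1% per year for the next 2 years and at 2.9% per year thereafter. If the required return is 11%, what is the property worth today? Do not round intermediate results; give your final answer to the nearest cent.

D_1 = 439318.00000
D_2 = 461723.21800
Terminal value at year 2: TV = D_2×(1+g_2)/(r−g_2) = 475113.19132/0.081 = 5865594.95459
P_0 = D_1/(1+r)^1 + D_2/(1+r)^2 + TV/(1+r)^2
    = 395781.98198 + 374744.92168 + 4760648.44947 = 5531175.35313

$5531175.35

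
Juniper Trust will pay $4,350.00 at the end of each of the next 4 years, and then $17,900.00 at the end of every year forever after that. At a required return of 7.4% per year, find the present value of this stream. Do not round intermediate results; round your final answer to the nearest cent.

PV of 4-year annuity: $4,350.00 × [1 − (1+0.074)^−4] / 0.074 = 14602.28833
Perpetuity value at year 4: $17,900.00 / 0.074 = 241891.89189
PV of perpetuity: 241891.89189 / (1+0.074)^4 = 181804.31463
Total PV = 14602.28833 + 181804.31463 = 196406.60296

$196406.60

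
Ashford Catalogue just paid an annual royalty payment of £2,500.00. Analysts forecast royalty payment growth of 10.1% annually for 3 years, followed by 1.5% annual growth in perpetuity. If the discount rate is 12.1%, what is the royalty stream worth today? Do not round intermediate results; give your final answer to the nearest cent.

£29915.67

D_1 = 2752.50000
D_2 = 3030.50250
D_3 = 3336.58325
Terminal value at year 3: TV = D_3×(1+g_2)/(r−g_2) = 3386.63200/0.106 = 31949.35850
P_0 = D_1/(1+r)^1 + D_2/(1+r)^2 + D_3/(1+r)^3 + TV/(1+r)^3
    = 2455.39697 + 2411.58971 + 2368.56402 + 22680.11774 = 29915.66843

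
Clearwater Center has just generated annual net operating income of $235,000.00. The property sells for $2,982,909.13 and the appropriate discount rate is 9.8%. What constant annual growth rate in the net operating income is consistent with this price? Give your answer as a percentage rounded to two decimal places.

1.78%

P = D₀(1+g)/(r−g) ⇒ P(r−g) = D₀(1+g) ⇒ g(P+D₀) = P·r − D₀
g = (P·r − D₀)/(P + D₀) = ($2,982,909.13×0.098 − $235,000.00) / ($2,982,909.13 + $235,000.00) = 0.017814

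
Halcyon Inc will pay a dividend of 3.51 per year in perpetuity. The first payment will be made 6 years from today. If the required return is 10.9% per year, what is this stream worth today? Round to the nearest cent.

Value at end of year 5: C / r = 3.51 / 0.109 = 32.2018
Discount to today: PV = 32.2018 / (1 + 0.109)^5 = 32.2018 / 1.677481 = 19.20

19.20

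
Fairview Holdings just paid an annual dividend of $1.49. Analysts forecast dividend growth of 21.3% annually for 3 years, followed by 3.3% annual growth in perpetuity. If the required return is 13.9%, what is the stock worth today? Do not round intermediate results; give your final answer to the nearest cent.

D_1 = 1.80737
D_2 = 2.19234
D_3 = 2.65931
Terminal value at year 3: TV = D_3×(1+g_2)/(r−g_2) = 2.74707/0.106 = 25.91571
P_0 = D_1/(1+r)^1 + D_2/(1+r)^2 + D_3/(1+r)^3 + TV/(1+r)^3
    = 1.58680 + 1.68990 + 1.79969 + 17.53848 = 22.61487

$22.61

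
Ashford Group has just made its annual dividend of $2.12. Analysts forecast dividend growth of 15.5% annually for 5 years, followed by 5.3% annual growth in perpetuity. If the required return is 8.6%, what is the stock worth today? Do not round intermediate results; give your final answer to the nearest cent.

$104.85

D_1 = 2.44860
D_2 = 2.82813
D_3 = 3.26649
D_4 = 3.77280
D_5 = 4.35758
Terminal value at year 5: TV = D_5×(1+g_2)/(r−g_2) = 4.58854/0.033 = 139.04655
P_0 = D_1/(1+r)^1 + D_2/(1+r)^2 + D_3/(1+r)^3 + D_4/(1+r)^4 + D_5/(1+r)^5 + TV/(1+r)^5
    = 2.25470 + 2.39795 + 2.55031 + 2.71234 + 2.88467 + 92.04731 = 104.84728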